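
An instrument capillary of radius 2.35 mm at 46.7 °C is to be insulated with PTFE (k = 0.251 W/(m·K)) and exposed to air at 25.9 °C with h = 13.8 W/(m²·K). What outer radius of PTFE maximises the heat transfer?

r_cr = 1.82 cm

For a cylinder, r_cr = k_ins/h = 0.251/13.8 = 0.0182 m = 1.82 cm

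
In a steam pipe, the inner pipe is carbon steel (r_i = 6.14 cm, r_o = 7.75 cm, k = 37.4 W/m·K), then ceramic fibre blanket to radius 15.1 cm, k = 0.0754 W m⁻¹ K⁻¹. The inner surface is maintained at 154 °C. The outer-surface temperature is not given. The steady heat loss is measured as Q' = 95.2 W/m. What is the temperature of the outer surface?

T_out = 19.9 °C

Series resistances:
  R'_carbon steel = ln(0.0775/0.0614)/(2πk) = 0.2329/(2π·37.4) = 9.910×10^-4 m·K/W
  R'_ceramic fibre blanket = ln(0.151/0.0775)/(2πk) = 0.6670/(2π·0.0754) = 1.408 m·K/W
ΣR = 1.409 m·K/W
ΔT = Q'·ΣR = 95.2 × 1.409 = 134.1 K
Heat flows outward, so T_out = T_in − ΔT = 154 − 134.1 = 19.9 °C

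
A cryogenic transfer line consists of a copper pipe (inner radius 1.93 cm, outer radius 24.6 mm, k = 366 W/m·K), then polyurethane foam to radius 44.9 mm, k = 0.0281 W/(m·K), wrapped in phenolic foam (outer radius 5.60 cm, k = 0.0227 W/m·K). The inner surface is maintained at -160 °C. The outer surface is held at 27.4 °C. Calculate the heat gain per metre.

Resistance network (inner→outer):
  R'_copper = ln(0.0246/0.0193)/(2πk) = 0.2426/(2π·366) = 1.055×10^-4 m·K/W
  R'_polyurethane foam = ln(0.0449/0.0246)/(2πk) = 0.6017/(2π·0.0281) = 3.408 m·K/W
  R'_phenolic foam = ln(0.0560/0.0449)/(2πk) = 0.2209/(2π·0.0227) = 1.549 m·K/W
ΣR = 1.055×10^-4 + 3.408 + 1.549 = 4.957 m·K/W
Q' = ΔT/ΣR = (-160 °C − 27.4 °C)/4.957 = -37.8 W/m
(Negative Q' ⇒ heat flows inward; heat gain = 37.8 W/m.)

Q' = 37.8 W/m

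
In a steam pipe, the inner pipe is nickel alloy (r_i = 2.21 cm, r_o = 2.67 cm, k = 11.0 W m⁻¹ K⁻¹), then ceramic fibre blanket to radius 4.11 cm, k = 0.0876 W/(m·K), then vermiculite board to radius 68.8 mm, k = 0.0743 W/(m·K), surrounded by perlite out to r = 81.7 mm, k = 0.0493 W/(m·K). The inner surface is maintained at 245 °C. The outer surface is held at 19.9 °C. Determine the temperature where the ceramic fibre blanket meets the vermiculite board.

T = 173 °C

Series thermal resistances, inner to outer:
  R'_nickel alloy = ln(0.0267/0.0221)/(2πk) = 0.1891/(2π·11.0) = 0.002736 m·K/W
  R'_ceramic fibre blanket = ln(0.0411/0.0267)/(2πk) = 0.4313/(2π·0.0876) = 0.7837 m·K/W
  R'_vermiculite board = ln(0.0688/0.0411)/(2πk) = 0.5152/(2π·0.0743) = 1.104 m·K/W
  R'_perlite = ln(0.0817/0.0688)/(2πk) = 0.1719/(2π·0.0493) = 0.5548 m·K/W
ΣR = 0.002736 + 0.7837 + 1.104 + 0.5548 = 2.445 m·K/W
Q' = ΔT/ΣR = (245 °C − 19.9 °C)/2.445 = 92.07 W/m
From the inner boundary to the ceramic fibre blanket/vermiculite board interface, ΣR_partial = 0.7864 m·K/W.
T_interface = T_in − Q'·ΣR_partial = 245 °C − (92.07)(0.7864) = 173 °C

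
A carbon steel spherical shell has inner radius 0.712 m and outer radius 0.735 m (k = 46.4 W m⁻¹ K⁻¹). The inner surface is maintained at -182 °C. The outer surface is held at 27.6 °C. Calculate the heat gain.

Q = 4πk·ΔT/(1/r₁ − 1/r₂) = 4π × 46.4 × 209.6 / (1/0.712 − 1/0.735) = 2.78×10^6 W

Q = 2780 kW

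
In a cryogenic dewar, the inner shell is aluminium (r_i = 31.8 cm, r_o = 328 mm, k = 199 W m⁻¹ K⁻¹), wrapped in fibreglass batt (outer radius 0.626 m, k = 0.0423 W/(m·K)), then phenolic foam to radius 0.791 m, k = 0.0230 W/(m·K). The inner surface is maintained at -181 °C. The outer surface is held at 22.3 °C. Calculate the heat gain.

Q = 52.4 W

Resistance network (inner→outer):
  R_aluminium = (1/0.318 − 1/0.328)/(4πk) = 0.09587/(4π·199) = 3.834×10^-5 K/W
  R_fibreglass batt = (1/0.328 − 1/0.626)/(4πk) = 1.451/(4π·0.0423) = 2.730 K/W
  R_phenolic foam = (1/0.626 − 1/0.791)/(4πk) = 0.3332/(4π·0.0230) = 1.153 K/W
ΣR = 3.834×10^-5 + 2.730 + 1.153 = 3.883 K/W
Q = ΔT/ΣR = (-181 °C − 22.3 °C)/3.883 = -52.4 W
(Negative Q ⇒ heat flows inward; heat gain = 52.4 W.)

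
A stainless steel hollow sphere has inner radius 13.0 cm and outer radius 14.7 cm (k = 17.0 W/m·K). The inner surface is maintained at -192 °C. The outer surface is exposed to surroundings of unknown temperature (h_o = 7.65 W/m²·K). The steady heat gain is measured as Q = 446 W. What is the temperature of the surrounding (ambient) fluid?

Sum the resistances:
  R_stainless steel = (1/0.130 − 1/0.147)/(4πk) = 0.8896/(4π·17.0) = 0.004164 K/W
  R_conv,out = 1/(4πr²h) = 1/(4π·0.147²·7.65) = 0.4814 K/W
ΣR = 0.4856 K/W
ΔT = Q·ΣR = 446 × 0.4856 = 216.6 K
Heat flows inward, so T_out = T_in + ΔT = -192 + 216.6 = 24.6 °C

T_out = 24.6 °C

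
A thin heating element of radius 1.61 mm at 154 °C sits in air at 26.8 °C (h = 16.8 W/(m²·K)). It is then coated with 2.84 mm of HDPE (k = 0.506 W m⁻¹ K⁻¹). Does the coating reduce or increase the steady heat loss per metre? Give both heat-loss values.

Critical radius for a cylinder: r_cr = k/h = 0.0301 m = 3.01 cm.
Outer radius after coating: r₂ = 0.00161 + 0.00284 = 0.00445 m.
Since r₁ < r_cr and r₂ ≤ r_cr, the coating moves toward the maximum at r_cr — heat loss rises.
Bare: R = 1/(2πr₁h) = 5.884 m·K/W; Q = 127.2/5.884 = 21.6 W/m.
Coated: R = R_cond + R_conv = 2.449 m·K/W; Q = 127.2/2.449 = 51.9 W/m.

increases: 21.6 → 51.9 W/m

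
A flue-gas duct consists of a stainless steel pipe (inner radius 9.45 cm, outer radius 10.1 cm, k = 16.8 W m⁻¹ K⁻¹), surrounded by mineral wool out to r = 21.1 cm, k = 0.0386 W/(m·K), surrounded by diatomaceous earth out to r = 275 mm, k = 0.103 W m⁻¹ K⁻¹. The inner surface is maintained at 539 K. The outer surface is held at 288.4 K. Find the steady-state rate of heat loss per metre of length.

Resistance network (inner→outer):
  R'_stainless steel = ln(0.101/0.0945)/(2πk) = 0.06652/(2π·16.8) = 6.302×10^-4 m·K/W
  R'_mineral wool = ln(0.211/0.101)/(2πk) = 0.7367/(2π·0.0386) = 3.038 m·K/W
  R'_diatomaceous earth = ln(0.275/0.211)/(2πk) = 0.2649/(2π·0.103) = 0.4093 m·K/W
ΣR = 6.302×10^-4 + 3.038 + 0.4093 = 3.448 m·K/W
Q' = ΔT/ΣR = (539 K − 288.4 K)/3.448 = 72.7 W/m

Q' = 72.7 W/m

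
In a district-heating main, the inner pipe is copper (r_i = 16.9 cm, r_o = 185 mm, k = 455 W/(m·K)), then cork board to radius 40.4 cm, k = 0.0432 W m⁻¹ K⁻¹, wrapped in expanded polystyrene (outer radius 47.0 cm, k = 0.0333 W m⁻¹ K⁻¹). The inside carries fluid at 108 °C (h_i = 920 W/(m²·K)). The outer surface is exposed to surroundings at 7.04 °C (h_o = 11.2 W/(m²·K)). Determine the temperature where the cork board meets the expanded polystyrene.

Treat each layer as a resistance in series:
  R'_conv,in = 1/(2πr h) = 1/(2π·0.169·920) = 0.001024 m·K/W
  R'_copper = ln(0.185/0.169)/(2πk) = 0.09046/(2π·455) = 3.164×10^-5 m·K/W
  R'_cork board = ln(0.404/0.185)/(2πk) = 0.7811/(2π·0.0432) = 2.878 m·K/W
  R'_expanded polystyrene = ln(0.470/0.404)/(2πk) = 0.1513/(2π·0.0333) = 0.7232 m·K/W
  R'_conv,out = 1/(2πr h) = 1/(2π·0.470·11.2) = 0.03023 m·K/W
ΣR = 0.001024 + 3.164×10^-5 + 2.878 + 0.7232 + 0.03023 = 3.632 m·K/W
Q' = ΔT/ΣR = (108 °C − 7.04 °C)/3.632 = 27.80 W/m
From the inner boundary to the cork board/expanded polystyrene interface, ΣR_partial = 2.879 m·K/W.
T_interface = T_in − Q'·ΣR_partial = 108 °C − (27.80)(2.879) = 28.0 °C

T = 28.0 °C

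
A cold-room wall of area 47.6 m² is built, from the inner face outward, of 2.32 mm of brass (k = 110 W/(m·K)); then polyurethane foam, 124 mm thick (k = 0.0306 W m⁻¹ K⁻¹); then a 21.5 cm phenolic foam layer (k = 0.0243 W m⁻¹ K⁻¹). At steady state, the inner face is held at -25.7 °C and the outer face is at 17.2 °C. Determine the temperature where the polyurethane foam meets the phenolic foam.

Resistance network (inner→outer):
  R_brass = L/(kA) = 0.00232/(110·47.6) = 4.431×10^-7 K/W
  R_polyurethane foam = L/(kA) = 0.124/(0.0306·47.6) = 0.08513 K/W
  R_phenolic foam = L/(kA) = 0.215/(0.0243·47.6) = 0.1859 K/W
ΣR = 4.431×10^-7 + 0.08513 + 0.1859 = 0.2710 K/W
Q = ΔT/ΣR = (-25.7 °C − 17.2 °C)/0.2710 = -158.3 W
From the inner boundary to the polyurethane foam/phenolic foam interface, ΣR_partial = 0.08513 K/W.
T_interface = T_in − Q·ΣR_partial = -25.7 °C − (-158.3)(0.08513) = -12.2 °C

T = -12.2 °C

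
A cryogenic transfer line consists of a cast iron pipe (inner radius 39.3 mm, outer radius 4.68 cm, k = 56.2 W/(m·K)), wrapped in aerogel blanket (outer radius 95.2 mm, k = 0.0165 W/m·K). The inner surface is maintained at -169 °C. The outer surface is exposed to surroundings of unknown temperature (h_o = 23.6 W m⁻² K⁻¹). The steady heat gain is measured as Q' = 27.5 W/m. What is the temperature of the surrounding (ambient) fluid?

Series resistances:
  R'_cast iron = ln(0.0468/0.0393)/(2πk) = 0.1747/(2π·56.2) = 4.946×10^-4 m·K/W
  R'_aerogel blanket = ln(0.0952/0.0468)/(2πk) = 0.7101/(2π·0.0165) = 6.849 m·K/W
  R'_conv,out = 1/(2πr h) = 1/(2π·0.0952·23.6) = 0.07084 m·K/W
ΣR = 6.921 m·K/W
ΔT = Q'·ΣR = 27.5 × 6.921 = 190.3 K
Heat flows inward, so T_out = T_in + ΔT = -169 + 190.3 = 21.3 °C

T_out = 21.3 °C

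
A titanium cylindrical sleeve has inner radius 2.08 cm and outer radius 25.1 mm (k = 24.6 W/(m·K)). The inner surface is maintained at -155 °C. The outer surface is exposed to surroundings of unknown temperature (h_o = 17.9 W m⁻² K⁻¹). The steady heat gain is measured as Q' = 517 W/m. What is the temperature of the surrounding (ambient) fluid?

Sum the resistances:
  R'_titanium = ln(0.0251/0.0208)/(2πk) = 0.1879/(2π·24.6) = 0.001216 m·K/W
  R'_conv,out = 1/(2πr h) = 1/(2π·0.0251·17.9) = 0.3542 m·K/W
ΣR = 0.3555 m·K/W
ΔT = Q'·ΣR = 517 × 0.3555 = 183.8 K
Heat flows inward, so T_out = T_in + ΔT = -155 + 183.8 = 28.8 °C

T_out = 28.8 °C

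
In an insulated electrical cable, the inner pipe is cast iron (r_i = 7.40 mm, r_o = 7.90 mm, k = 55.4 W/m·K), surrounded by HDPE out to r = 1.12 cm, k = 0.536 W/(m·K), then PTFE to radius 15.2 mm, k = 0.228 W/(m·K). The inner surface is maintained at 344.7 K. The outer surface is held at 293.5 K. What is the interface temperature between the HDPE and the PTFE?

T = 327.9 K

Treat each layer as a resistance in series:
  R'_cast iron = ln(0.00790/0.00740)/(2πk) = 0.06538/(2π·55.4) = 1.878×10^-4 m·K/W
  R'_HDPE = ln(0.0112/0.00790)/(2πk) = 0.3491/(2π·0.536) = 0.1036 m·K/W
  R'_PTFE = ln(0.0152/0.0112)/(2πk) = 0.3054/(2π·0.228) = 0.2132 m·K/W
ΣR = 1.878×10^-4 + 0.1036 + 0.2132 = 0.3170 m·K/W
Q' = ΔT/ΣR = (344.7 K − 293.5 K)/0.3170 = 161.5 W/m
From the inner boundary to the HDPE/PTFE interface, ΣR_partial = 0.1038 m·K/W.
T_interface = T_in − Q'·ΣR_partial = 344.7 K − (161.5)(0.1038) = 327.9 K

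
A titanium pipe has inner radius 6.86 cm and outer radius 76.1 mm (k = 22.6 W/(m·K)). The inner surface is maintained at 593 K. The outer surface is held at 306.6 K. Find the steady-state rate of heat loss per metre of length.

Q' = 2πk·ΔT/ln(r₂/r₁) = 2π × 22.6 × 286.4 / ln(0.0761/0.0686) = 3.92×10^5 W/m

Q' = 392 kW/m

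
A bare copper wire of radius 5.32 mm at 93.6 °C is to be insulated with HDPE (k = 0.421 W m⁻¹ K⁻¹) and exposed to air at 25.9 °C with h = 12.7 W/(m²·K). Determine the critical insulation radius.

r_cr = 3.31 cm

For a cylinder, r_cr = k_ins/h = 0.421/12.7 = 0.0331 m = 3.31 cm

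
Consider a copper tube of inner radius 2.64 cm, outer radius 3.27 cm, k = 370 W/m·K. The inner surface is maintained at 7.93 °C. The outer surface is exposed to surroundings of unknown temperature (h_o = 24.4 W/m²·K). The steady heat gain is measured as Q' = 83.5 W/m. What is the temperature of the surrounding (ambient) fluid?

Series resistances:
  R'_copper = ln(0.0327/0.0264)/(2πk) = 0.2140/(2π·370) = 9.206×10^-5 m·K/W
  R'_conv,out = 1/(2πr h) = 1/(2π·0.0327·24.4) = 0.1995 m·K/W
ΣR = 0.1996 m·K/W
ΔT = Q'·ΣR = 83.5 × 0.1996 = 16.67 K
Heat flows inward, so T_out = T_in + ΔT = 7.93 + 16.67 = 24.6 °C

T_out = 24.6 °C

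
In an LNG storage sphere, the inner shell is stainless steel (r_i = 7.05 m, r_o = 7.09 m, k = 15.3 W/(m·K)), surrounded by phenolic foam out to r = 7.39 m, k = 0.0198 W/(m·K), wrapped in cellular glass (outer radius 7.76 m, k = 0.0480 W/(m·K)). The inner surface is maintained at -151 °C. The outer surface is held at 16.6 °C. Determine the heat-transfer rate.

Q = 4970 W

Treat each layer as a resistance in series:
  R_stainless steel = (1/7.05 − 1/7.09)/(4πk) = 8.002×10^-4/(4π·15.3) = 4.162×10^-6 K/W
  R_phenolic foam = (1/7.09 − 1/7.39)/(4πk) = 0.005726/(4π·0.0198) = 0.02301 K/W
  R_cellular glass = (1/7.39 − 1/7.76)/(4πk) = 0.006452/(4π·0.0480) = 0.01070 K/W
ΣR = 4.162×10^-6 + 0.02301 + 0.01070 = 0.03371 K/W
Q = ΔT/ΣR = (-151 °C − 16.6 °C)/0.03371 = -4970 W
(Negative Q ⇒ heat flows inward; heat gain = 4970 W.)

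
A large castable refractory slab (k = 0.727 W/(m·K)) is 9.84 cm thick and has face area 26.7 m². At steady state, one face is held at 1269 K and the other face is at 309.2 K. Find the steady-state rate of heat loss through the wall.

Q = kA·ΔT/L = 0.727 × 26.7 × |1269 K − 309.2 K| / 0.0984 = 1.89×10^5 W

Q = 189 kW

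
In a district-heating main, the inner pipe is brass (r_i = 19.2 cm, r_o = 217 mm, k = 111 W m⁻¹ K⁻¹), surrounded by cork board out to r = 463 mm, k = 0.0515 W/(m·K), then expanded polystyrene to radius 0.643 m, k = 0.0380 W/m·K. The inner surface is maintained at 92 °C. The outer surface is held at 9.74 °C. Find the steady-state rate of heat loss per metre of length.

Q' = 22.1 W/m

Series thermal resistances, inner to outer:
  R'_brass = ln(0.217/0.192)/(2πk) = 0.1224/(2π·111) = 1.755×10^-4 m·K/W
  R'_cork board = ln(0.463/0.217)/(2πk) = 0.7578/(2π·0.0515) = 2.342 m·K/W
  R'_expanded polystyrene = ln(0.643/0.463)/(2πk) = 0.3284/(2π·0.0380) = 1.376 m·K/W
ΣR = 1.755×10^-4 + 2.342 + 1.376 = 3.718 m·K/W
Q' = ΔT/ΣR = (92 °C − 9.74 °C)/3.718 = 22.1 W/m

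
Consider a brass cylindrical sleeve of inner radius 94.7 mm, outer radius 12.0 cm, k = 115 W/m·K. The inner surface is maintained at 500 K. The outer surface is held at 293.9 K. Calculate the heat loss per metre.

Q' = 629 kW/m

Q' = 2πk·ΔT/ln(r₂/r₁) = 2π × 115 × 206.1 / ln(0.120/0.0947) = 6.29×10^5 W/m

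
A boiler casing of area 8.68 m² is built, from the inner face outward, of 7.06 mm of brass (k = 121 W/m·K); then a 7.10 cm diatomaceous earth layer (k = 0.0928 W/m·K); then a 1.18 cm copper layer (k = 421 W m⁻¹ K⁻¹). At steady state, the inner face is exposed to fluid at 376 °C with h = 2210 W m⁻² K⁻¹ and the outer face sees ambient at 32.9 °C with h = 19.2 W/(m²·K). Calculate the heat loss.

Treat each layer as a resistance in series:
  R_conv,in = 1/(hA) = 1/(2210·8.68) = 5.213×10^-5 K/W
  R_brass = L/(kA) = 0.00706/(121·8.68) = 6.722×10^-6 K/W
  R_diatomaceous earth = L/(kA) = 0.0710/(0.0928·8.68) = 0.08814 K/W
  R_copper = L/(kA) = 0.0118/(421·8.68) = 3.229×10^-6 K/W
  R_conv,out = 1/(hA) = 1/(19.2·8.68) = 0.006000 K/W
ΣR = 5.213×10^-5 + 6.722×10^-6 + 0.08814 + 3.229×10^-6 + 0.006000 = 0.09420 K/W
Q = ΔT/ΣR = (376 °C − 32.9 °C)/0.09420 = 3640 W

Q = 3.64 kW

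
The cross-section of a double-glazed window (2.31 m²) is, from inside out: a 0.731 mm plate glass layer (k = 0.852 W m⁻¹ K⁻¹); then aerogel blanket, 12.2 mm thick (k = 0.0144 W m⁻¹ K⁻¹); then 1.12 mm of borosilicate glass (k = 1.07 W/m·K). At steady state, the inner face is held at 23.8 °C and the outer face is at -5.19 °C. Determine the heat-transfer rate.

Treat each layer as a resistance in series:
  R_plate glass = L/(kA) = 7.31×10^-4/(0.852·2.31) = 3.714×10^-4 K/W
  R_aerogel blanket = L/(kA) = 0.0122/(0.0144·2.31) = 0.3668 K/W
  R_borosilicate glass = L/(kA) = 0.00112/(1.07·2.31) = 4.531×10^-4 K/W
ΣR = 3.714×10^-4 + 0.3668 + 4.531×10^-4 = 0.3676 K/W
Q = ΔT/ΣR = (23.8 °C − -5.19 °C)/0.3676 = 78.9 W

Q = 78.9 W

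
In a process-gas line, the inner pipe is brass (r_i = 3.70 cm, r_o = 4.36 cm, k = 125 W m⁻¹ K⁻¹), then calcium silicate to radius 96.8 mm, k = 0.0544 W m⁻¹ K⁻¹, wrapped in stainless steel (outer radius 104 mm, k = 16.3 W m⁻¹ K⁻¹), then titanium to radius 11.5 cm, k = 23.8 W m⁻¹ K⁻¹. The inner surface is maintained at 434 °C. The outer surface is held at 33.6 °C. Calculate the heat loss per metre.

Q' = 171 W/m

Resistance network (inner→outer):
  R'_brass = ln(0.0436/0.0370)/(2πk) = 0.1641/(2π·125) = 2.090×10^-4 m·K/W
  R'_calcium silicate = ln(0.0968/0.0436)/(2πk) = 0.7976/(2π·0.0544) = 2.333 m·K/W
  R'_stainless steel = ln(0.104/0.0968)/(2πk) = 0.07174/(2π·16.3) = 7.005×10^-4 m·K/W
  R'_titanium = ln(0.115/0.104)/(2πk) = 0.1005/(2π·23.8) = 6.723×10^-4 m·K/W
ΣR = 2.090×10^-4 + 2.333 + 7.005×10^-4 + 6.723×10^-4 = 2.335 m·K/W
Q' = ΔT/ΣR = (434 °C − 33.6 °C)/2.335 = 171 W/m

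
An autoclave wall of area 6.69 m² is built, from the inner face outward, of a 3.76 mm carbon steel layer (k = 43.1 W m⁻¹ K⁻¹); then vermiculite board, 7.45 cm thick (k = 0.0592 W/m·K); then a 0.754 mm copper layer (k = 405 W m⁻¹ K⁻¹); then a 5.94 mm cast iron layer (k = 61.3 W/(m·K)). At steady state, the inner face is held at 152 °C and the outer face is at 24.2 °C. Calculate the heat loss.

Q = 679 W

Resistance network (inner→outer):
  R_carbon steel = L/(kA) = 0.00376/(43.1·6.69) = 1.304×10^-5 K/W
  R_vermiculite board = L/(kA) = 0.0745/(0.0592·6.69) = 0.1881 K/W
  R_copper = L/(kA) = 7.54×10^-4/(405·6.69) = 2.783×10^-7 K/W
  R_cast iron = L/(kA) = 0.00594/(61.3·6.69) = 1.448×10^-5 K/W
ΣR = 1.304×10^-5 + 0.1881 + 2.783×10^-7 + 1.448×10^-5 = 0.1881 K/W
Q = ΔT/ΣR = (152 °C − 24.2 °C)/0.1881 = 679 W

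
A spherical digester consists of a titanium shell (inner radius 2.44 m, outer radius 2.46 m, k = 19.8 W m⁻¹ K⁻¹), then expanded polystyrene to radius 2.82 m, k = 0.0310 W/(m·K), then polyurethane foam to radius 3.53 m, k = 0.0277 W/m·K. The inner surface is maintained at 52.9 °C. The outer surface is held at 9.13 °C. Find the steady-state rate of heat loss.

Q = 129 W

Series thermal resistances, inner to outer:
  R_titanium = (1/2.44 − 1/2.46)/(4πk) = 0.003332/(4π·19.8) = 1.339×10^-5 K/W
  R_expanded polystyrene = (1/2.46 − 1/2.82)/(4πk) = 0.05189/(4π·0.0310) = 0.1332 K/W
  R_polyurethane foam = (1/2.82 − 1/3.53)/(4πk) = 0.07132/(4π·0.0277) = 0.2049 K/W
ΣR = 1.339×10^-5 + 0.1332 + 0.2049 = 0.3381 K/W
Q = ΔT/ΣR = (52.9 °C − 9.13 °C)/0.3381 = 129 W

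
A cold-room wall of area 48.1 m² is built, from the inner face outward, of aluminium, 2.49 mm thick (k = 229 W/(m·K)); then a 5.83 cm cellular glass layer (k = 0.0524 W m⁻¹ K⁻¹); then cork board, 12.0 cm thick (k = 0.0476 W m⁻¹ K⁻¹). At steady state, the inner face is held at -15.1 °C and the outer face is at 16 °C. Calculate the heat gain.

Q = 412 W

Treat each layer as a resistance in series:
  R_aluminium = L/(kA) = 0.00249/(229·48.1) = 2.261×10^-7 K/W
  R_cellular glass = L/(kA) = 0.0583/(0.0524·48.1) = 0.02313 K/W
  R_cork board = L/(kA) = 0.120/(0.0476·48.1) = 0.05241 K/W
ΣR = 2.261×10^-7 + 0.02313 + 0.05241 = 0.07554 K/W
Q = ΔT/ΣR = (-15.1 °C − 16 °C)/0.07554 = -412 W
(Negative Q ⇒ heat flows inward; heat gain = 412 W.)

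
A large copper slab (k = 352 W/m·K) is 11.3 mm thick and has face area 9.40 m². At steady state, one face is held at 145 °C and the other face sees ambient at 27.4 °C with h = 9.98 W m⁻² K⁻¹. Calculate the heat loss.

Q = 11.0 kW

Treat each layer as a resistance in series:
  R_copper = L/(kA) = 0.0113/(352·9.40) = 3.415×10^-6 K/W
  R_conv,out = 1/(hA) = 1/(9.98·9.40) = 0.01066 K/W
ΣR = 3.415×10^-6 + 0.01066 = 0.01066 K/W
Q = ΔT/ΣR = (145 °C − 27.4 °C)/0.01066 = 11000 W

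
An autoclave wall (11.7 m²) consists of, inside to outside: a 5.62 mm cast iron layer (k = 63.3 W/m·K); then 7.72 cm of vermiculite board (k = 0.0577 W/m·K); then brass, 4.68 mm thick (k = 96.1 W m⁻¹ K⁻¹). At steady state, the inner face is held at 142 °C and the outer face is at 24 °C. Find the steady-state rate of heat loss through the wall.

Q = 1030 W

Resistance network (inner→outer):
  R_cast iron = L/(kA) = 0.00562/(63.3·11.7) = 7.588×10^-6 K/W
  R_vermiculite board = L/(kA) = 0.0772/(0.0577·11.7) = 0.1144 K/W
  R_brass = L/(kA) = 0.00468/(96.1·11.7) = 4.162×10^-6 K/W
ΣR = 7.588×10^-6 + 0.1144 + 4.162×10^-6 = 0.1144 K/W
Q = ΔT/ΣR = (142 °C − 24 °C)/0.1144 = 1030 W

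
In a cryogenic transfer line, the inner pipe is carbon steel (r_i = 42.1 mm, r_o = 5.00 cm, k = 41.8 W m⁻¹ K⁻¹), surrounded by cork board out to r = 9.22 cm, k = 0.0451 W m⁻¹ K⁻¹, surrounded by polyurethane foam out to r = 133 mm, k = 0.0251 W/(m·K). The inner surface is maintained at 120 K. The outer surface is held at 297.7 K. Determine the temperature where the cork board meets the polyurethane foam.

T = 205.6 K

Treat each layer as a resistance in series:
  R'_carbon steel = ln(0.0500/0.0421)/(2πk) = 0.1720/(2π·41.8) = 6.548×10^-4 m·K/W
  R'_cork board = ln(0.0922/0.0500)/(2πk) = 0.6119/(2π·0.0451) = 2.159 m·K/W
  R'_polyurethane foam = ln(0.133/0.0922)/(2πk) = 0.3664/(2π·0.0251) = 2.323 m·K/W
ΣR = 6.548×10^-4 + 2.159 + 2.323 = 4.483 m·K/W
Q' = ΔT/ΣR = (120 K − 297.7 K)/4.483 = -39.64 W/m
From the inner boundary to the cork board/polyurethane foam interface, ΣR_partial = 2.160 m·K/W.
T_interface = T_in − Q'·ΣR_partial = 120 K − (-39.64)(2.160) = 205.6 K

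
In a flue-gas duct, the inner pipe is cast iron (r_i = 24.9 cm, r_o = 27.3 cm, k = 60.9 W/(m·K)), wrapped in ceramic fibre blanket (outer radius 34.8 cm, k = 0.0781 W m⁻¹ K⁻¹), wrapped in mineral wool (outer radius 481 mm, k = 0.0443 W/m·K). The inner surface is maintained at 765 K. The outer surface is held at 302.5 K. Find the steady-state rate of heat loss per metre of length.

Resistance network (inner→outer):
  R'_cast iron = ln(0.273/0.249)/(2πk) = 0.09202/(2π·60.9) = 2.405×10^-4 m·K/W
  R'_ceramic fibre blanket = ln(0.348/0.273)/(2πk) = 0.2427/(2π·0.0781) = 0.4946 m·K/W
  R'_mineral wool = ln(0.481/0.348)/(2πk) = 0.3237/(2π·0.0443) = 1.163 m·K/W
ΣR = 2.405×10^-4 + 0.4946 + 1.163 = 1.658 m·K/W
Q' = ΔT/ΣR = (765 K − 302.5 K)/1.658 = 279 W/m

Q' = 279 W/m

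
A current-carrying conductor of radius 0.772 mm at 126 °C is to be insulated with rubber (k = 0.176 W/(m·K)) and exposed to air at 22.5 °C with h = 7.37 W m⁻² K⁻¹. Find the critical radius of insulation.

r_cr = 2.39 cm

For a cylinder, r_cr = k_ins/h = 0.176/7.37 = 0.0239 m = 2.39 cm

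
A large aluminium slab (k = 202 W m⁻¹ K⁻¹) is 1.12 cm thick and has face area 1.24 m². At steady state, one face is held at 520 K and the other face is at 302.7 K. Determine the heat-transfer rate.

Q = kA·ΔT/L = 202 × 1.24 × |520 K − 302.7 K| / 0.0112 = 4.86×10^6 W

Q = 4.86×10^6 W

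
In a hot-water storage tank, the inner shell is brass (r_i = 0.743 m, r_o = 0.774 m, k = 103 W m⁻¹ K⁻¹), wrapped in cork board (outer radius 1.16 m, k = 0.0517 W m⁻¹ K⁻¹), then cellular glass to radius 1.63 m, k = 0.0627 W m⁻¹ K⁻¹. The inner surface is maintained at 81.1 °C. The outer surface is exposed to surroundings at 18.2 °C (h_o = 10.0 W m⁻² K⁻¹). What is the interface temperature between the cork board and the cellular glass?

T = 38.6 °C

Series thermal resistances, inner to outer:
  R_brass = (1/0.743 − 1/0.774)/(4πk) = 0.05391/(4π·103) = 4.165×10^-5 K/W
  R_cork board = (1/0.774 − 1/1.16)/(4πk) = 0.4299/(4π·0.0517) = 0.6617 K/W
  R_cellular glass = (1/1.16 − 1/1.63)/(4πk) = 0.2486/(4π·0.0627) = 0.3155 K/W
  R_conv,out = 1/(4πr²h) = 1/(4π·1.63²·10.0) = 0.002995 K/W
ΣR = 4.165×10^-5 + 0.6617 + 0.3155 + 0.002995 = 0.9802 K/W
Q = ΔT/ΣR = (81.1 °C − 18.2 °C)/0.9802 = 64.17 W
From the inner boundary to the cork board/cellular glass interface, ΣR_partial = 0.6617 K/W.
T_interface = T_in − Q·ΣR_partial = 81.1 °C − (64.17)(0.6617) = 38.6 °C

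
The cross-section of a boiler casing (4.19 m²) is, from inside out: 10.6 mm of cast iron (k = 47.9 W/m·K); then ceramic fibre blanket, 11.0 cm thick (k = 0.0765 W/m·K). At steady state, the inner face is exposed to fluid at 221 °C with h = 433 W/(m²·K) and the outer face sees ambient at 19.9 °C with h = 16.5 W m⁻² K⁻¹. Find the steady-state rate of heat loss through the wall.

Resistance network (inner→outer):
  R_conv,in = 1/(hA) = 1/(433·4.19) = 5.512×10^-4 K/W
  R_cast iron = L/(kA) = 0.0106/(47.9·4.19) = 5.281×10^-5 K/W
  R_ceramic fibre blanket = L/(kA) = 0.110/(0.0765·4.19) = 0.3432 K/W
  R_conv,out = 1/(hA) = 1/(16.5·4.19) = 0.01446 K/W
ΣR = 5.512×10^-4 + 5.281×10^-5 + 0.3432 + 0.01446 = 0.3583 K/W
Q = ΔT/ΣR = (221 °C − 19.9 °C)/0.3583 = 561 W

Q = 561 W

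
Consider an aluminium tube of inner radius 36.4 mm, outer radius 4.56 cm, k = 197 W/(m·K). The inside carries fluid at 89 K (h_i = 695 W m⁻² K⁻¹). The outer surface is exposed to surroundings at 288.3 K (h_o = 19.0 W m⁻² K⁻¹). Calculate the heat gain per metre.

Q' = 1050 W/m

Series thermal resistances, inner to outer:
  R'_conv,in = 1/(2πr h) = 1/(2π·0.0364·695) = 0.006291 m·K/W
  R'_aluminium = ln(0.0456/0.0364)/(2πk) = 0.2253/(2π·197) = 1.820×10^-4 m·K/W
  R'_conv,out = 1/(2πr h) = 1/(2π·0.0456·19.0) = 0.1837 m·K/W
ΣR = 0.006291 + 1.820×10^-4 + 0.1837 = 0.1902 m·K/W
Q' = ΔT/ΣR = (89 K − 288.3 K)/0.1902 = -1050 W/m
(Negative Q' ⇒ heat flows inward; heat gain = 1050 W/m.)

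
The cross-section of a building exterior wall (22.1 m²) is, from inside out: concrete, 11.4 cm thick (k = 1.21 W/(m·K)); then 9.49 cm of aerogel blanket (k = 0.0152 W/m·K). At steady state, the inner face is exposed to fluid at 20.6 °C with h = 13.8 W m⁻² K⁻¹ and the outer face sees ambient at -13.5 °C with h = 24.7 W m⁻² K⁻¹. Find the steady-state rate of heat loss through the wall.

Q = 117 W

Resistance network (inner→outer):
  R_conv,in = 1/(hA) = 1/(13.8·22.1) = 0.003279 K/W
  R_concrete = L/(kA) = 0.114/(1.21·22.1) = 0.004263 K/W
  R_aerogel blanket = L/(kA) = 0.0949/(0.0152·22.1) = 0.2825 K/W
  R_conv,out = 1/(hA) = 1/(24.7·22.1) = 0.001832 K/W
ΣR = 0.003279 + 0.004263 + 0.2825 + 0.001832 = 0.2919 K/W
Q = ΔT/ΣR = (20.6 °C − -13.5 °C)/0.2919 = 117 W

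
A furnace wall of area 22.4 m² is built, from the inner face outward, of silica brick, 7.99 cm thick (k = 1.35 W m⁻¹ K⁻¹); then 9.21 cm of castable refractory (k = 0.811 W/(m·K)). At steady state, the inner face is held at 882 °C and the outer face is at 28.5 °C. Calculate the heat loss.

Treat each layer as a resistance in series:
  R_silica brick = L/(kA) = 0.0799/(1.35·22.4) = 0.002642 K/W
  R_castable refractory = L/(kA) = 0.0921/(0.811·22.4) = 0.005070 K/W
ΣR = 0.002642 + 0.005070 = 0.007712 K/W
Q = ΔT/ΣR = (882 °C − 28.5 °C)/0.007712 = 1.11×10^5 W

Q = 1.11×10^5 W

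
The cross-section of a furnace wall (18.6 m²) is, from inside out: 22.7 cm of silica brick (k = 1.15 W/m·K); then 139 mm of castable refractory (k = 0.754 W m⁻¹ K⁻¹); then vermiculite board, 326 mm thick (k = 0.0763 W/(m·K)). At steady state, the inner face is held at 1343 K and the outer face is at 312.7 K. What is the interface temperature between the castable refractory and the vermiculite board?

T = 1258 K

Series thermal resistances, inner to outer:
  R_silica brick = L/(kA) = 0.227/(1.15·18.6) = 0.01061 K/W
  R_castable refractory = L/(kA) = 0.139/(0.754·18.6) = 0.009911 K/W
  R_vermiculite board = L/(kA) = 0.326/(0.0763·18.6) = 0.2297 K/W
ΣR = 0.01061 + 0.009911 + 0.2297 = 0.2502 K/W
Q = ΔT/ΣR = (1343 K − 312.7 K)/0.2502 = 4118 W
From the inner boundary to the castable refractory/vermiculite board interface, ΣR_partial = 0.02052 K/W.
T_interface = T_in − Q·ΣR_partial = 1343 K − (4118)(0.02052) = 1258 K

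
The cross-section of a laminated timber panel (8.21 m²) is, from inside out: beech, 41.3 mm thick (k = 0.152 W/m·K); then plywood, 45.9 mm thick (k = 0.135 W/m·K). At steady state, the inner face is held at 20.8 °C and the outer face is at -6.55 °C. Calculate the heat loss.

Series thermal resistances, inner to outer:
  R_beech = L/(kA) = 0.0413/(0.152·8.21) = 0.03310 K/W
  R_plywood = L/(kA) = 0.0459/(0.135·8.21) = 0.04141 K/W
ΣR = 0.03310 + 0.04141 = 0.07451 K/W
Q = ΔT/ΣR = (20.8 °C − -6.55 °C)/0.07451 = 367 W

Q = 367 W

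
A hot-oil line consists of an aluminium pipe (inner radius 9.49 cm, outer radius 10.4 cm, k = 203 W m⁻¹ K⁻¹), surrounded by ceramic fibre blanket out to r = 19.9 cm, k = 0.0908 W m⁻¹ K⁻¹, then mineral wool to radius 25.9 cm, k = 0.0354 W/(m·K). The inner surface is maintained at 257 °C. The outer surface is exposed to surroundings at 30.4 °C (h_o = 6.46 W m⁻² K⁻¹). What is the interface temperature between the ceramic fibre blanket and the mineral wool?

Series thermal resistances, inner to outer:
  R'_aluminium = ln(0.104/0.0949)/(2πk) = 0.09157/(2π·203) = 7.179×10^-5 m·K/W
  R'_ceramic fibre blanket = ln(0.199/0.104)/(2πk) = 0.6489/(2π·0.0908) = 1.137 m·K/W
  R'_mineral wool = ln(0.259/0.199)/(2πk) = 0.2635/(2π·0.0354) = 1.185 m·K/W
  R'_conv,out = 1/(2πr h) = 1/(2π·0.259·6.46) = 0.09512 m·K/W
ΣR = 7.179×10^-5 + 1.137 + 1.185 + 0.09512 = 2.417 m·K/W
Q' = ΔT/ΣR = (257 °C − 30.4 °C)/2.417 = 93.75 W/m
From the inner boundary to the ceramic fibre blanket/mineral wool interface, ΣR_partial = 1.137 m·K/W.
T_interface = T_in − Q'·ΣR_partial = 257 °C − (93.75)(1.137) = 150 °C

T = 150 °C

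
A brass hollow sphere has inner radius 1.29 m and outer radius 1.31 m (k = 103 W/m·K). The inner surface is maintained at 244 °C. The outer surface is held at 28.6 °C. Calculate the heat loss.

Q = 23600 kW

Q = 4πk·ΔT/(1/r₁ − 1/r₂) = 4π × 103 × 215.4 / (1/1.29 − 1/1.31) = 2.36×10^7 W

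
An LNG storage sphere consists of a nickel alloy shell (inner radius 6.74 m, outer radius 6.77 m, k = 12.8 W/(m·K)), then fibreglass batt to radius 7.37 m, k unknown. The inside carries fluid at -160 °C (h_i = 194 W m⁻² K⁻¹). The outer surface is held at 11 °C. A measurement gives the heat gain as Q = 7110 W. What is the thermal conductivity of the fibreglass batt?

k = 0.0398 W/m·K

ΣR = ΔT/Q = |-160 − 11|/7110 = 0.02405 K/W
Known resistances:
  R_conv,in = 1/(4πr²h) = 1/(4π·6.74²·194) = 9.030×10^-6 K/W
  R_nickel alloy = (1/6.74 − 1/6.77)/(4πk) = 6.575×10^-4/(4π·12.8) = 4.087×10^-6 K/W
R_fibreglass batt = ΣR − ΣR_known = 0.02405 − 1.312×10^-5 = 0.02404 K/W
(1/r₁−1/r₂)/(4πk) = 0.02404 ⇒ k = 0.01203/(4π·0.02404) = 0.0398 W/m·K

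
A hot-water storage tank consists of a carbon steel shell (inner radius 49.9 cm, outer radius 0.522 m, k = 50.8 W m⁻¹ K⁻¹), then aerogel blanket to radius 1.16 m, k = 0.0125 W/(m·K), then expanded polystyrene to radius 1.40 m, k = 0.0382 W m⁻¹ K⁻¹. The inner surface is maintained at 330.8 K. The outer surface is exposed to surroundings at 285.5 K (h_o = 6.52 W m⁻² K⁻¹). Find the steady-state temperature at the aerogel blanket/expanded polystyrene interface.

T = 287.5 K

Treat each layer as a resistance in series:
  R_carbon steel = (1/0.499 − 1/0.522)/(4πk) = 0.08830/(4π·50.8) = 1.383×10^-4 K/W
  R_aerogel blanket = (1/0.522 − 1/1.16)/(4πk) = 1.054/(4π·0.0125) = 6.708 K/W
  R_expanded polystyrene = (1/1.16 − 1/1.40)/(4πk) = 0.1478/(4π·0.0382) = 0.3079 K/W
  R_conv,out = 1/(4πr²h) = 1/(4π·1.40²·6.52) = 0.006227 K/W
ΣR = 1.383×10^-4 + 6.708 + 0.3079 + 0.006227 = 7.022 K/W
Q = ΔT/ΣR = (330.8 K − 285.5 K)/7.022 = 6.451 W
From the inner boundary to the aerogel blanket/expanded polystyrene interface, ΣR_partial = 6.708 K/W.
T_interface = T_in − Q·ΣR_partial = 330.8 K − (6.451)(6.708) = 287.5 K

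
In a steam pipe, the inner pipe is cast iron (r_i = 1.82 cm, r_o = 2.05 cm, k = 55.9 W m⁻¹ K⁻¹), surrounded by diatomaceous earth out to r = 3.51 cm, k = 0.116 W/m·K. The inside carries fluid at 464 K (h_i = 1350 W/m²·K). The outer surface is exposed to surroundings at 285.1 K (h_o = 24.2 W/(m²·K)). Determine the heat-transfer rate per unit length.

Treat each layer as a resistance in series:
  R'_conv,in = 1/(2πr h) = 1/(2π·0.0182·1350) = 0.006478 m·K/W
  R'_cast iron = ln(0.0205/0.0182)/(2πk) = 0.1190/(2π·55.9) = 3.388×10^-4 m·K/W
  R'_diatomaceous earth = ln(0.0351/0.0205)/(2πk) = 0.5378/(2π·0.116) = 0.7378 m·K/W
  R'_conv,out = 1/(2πr h) = 1/(2π·0.0351·24.2) = 0.1874 m·K/W
ΣR = 0.006478 + 3.388×10^-4 + 0.7378 + 0.1874 = 0.9320 m·K/W
Q' = ΔT/ΣR = (464 K − 285.1 K)/0.9320 = 192 W/m

Q' = 192 W/m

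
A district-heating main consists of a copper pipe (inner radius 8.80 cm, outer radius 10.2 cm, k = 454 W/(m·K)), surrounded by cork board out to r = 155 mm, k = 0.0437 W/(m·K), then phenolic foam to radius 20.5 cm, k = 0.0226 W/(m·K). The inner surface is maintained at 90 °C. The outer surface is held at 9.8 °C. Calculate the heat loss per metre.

Series thermal resistances, inner to outer:
  R'_copper = ln(0.102/0.0880)/(2πk) = 0.1476/(2π·454) = 5.176×10^-5 m·K/W
  R'_cork board = ln(0.155/0.102)/(2πk) = 0.4185/(2π·0.0437) = 1.524 m·K/W
  R'_phenolic foam = ln(0.205/0.155)/(2πk) = 0.2796/(2π·0.0226) = 1.969 m·K/W
ΣR = 5.176×10^-5 + 1.524 + 1.969 = 3.493 m·K/W
Q' = ΔT/ΣR = (90 °C − 9.8 °C)/3.493 = 23.0 W/m

Q' = 23.0 W/m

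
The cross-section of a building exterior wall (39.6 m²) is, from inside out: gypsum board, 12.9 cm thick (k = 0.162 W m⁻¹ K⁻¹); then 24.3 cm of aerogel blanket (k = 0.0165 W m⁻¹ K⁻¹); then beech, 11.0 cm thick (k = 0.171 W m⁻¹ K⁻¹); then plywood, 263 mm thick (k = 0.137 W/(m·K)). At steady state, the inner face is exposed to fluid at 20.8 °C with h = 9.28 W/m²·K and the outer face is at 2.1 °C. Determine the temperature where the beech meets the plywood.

T = 4.07 °C

Resistance network (inner→outer):
  R_conv,in = 1/(hA) = 1/(9.28·39.6) = 0.002721 K/W
  R_gypsum board = L/(kA) = 0.129/(0.162·39.6) = 0.02011 K/W
  R_aerogel blanket = L/(kA) = 0.243/(0.0165·39.6) = 0.3719 K/W
  R_beech = L/(kA) = 0.110/(0.171·39.6) = 0.01624 K/W
  R_plywood = L/(kA) = 0.263/(0.137·39.6) = 0.04848 K/W
ΣR = 0.002721 + 0.02011 + 0.3719 + 0.01624 + 0.04848 = 0.4595 K/W
Q = ΔT/ΣR = (20.8 °C − 2.1 °C)/0.4595 = 40.70 W
From the inner boundary to the beech/plywood interface, ΣR_partial = 0.4110 K/W.
T_interface = T_in − Q·ΣR_partial = 20.8 °C − (40.70)(0.4110) = 4.07 °C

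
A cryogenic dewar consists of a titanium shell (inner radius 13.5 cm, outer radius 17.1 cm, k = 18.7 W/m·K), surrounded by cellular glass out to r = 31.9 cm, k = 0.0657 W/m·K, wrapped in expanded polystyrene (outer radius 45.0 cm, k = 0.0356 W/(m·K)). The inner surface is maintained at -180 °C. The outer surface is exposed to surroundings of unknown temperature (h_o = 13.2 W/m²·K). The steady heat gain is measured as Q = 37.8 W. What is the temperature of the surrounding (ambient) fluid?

T_out = 22.7 °C

Sum the resistances:
  R_titanium = (1/0.135 − 1/0.171)/(4πk) = 1.559/(4π·18.7) = 0.006636 K/W
  R_cellular glass = (1/0.171 − 1/0.319)/(4πk) = 2.713/(4π·0.0657) = 3.286 K/W
  R_expanded polystyrene = (1/0.319 − 1/0.450)/(4πk) = 0.9126/(4π·0.0356) = 2.040 K/W
  R_conv,out = 1/(4πr²h) = 1/(4π·0.450²·13.2) = 0.02977 K/W
ΣR = 5.363 K/W
ΔT = Q·ΣR = 37.8 × 5.363 = 202.7 K
Heat flows inward, so T_out = T_in + ΔT = -180 + 202.7 = 22.7 °C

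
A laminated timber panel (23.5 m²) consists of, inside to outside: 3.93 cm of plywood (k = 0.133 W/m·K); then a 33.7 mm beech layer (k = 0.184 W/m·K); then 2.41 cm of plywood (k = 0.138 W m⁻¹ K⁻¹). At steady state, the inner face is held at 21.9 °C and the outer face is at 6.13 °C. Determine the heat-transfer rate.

Resistance network (inner→outer):
  R_plywood = L/(kA) = 0.0393/(0.133·23.5) = 0.01257 K/W
  R_beech = L/(kA) = 0.0337/(0.184·23.5) = 0.007794 K/W
  R_plywood = L/(kA) = 0.0241/(0.138·23.5) = 0.007431 K/W
ΣR = 0.01257 + 0.007794 + 0.007431 = 0.02780 K/W
Q = ΔT/ΣR = (21.9 °C − 6.13 °C)/0.02780 = 567 W

Q = 567 W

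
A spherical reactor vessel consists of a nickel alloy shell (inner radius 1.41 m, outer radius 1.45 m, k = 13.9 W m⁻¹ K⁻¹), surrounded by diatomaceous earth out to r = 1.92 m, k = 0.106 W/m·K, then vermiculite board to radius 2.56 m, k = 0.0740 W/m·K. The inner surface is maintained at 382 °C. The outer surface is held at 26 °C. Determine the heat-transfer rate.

Treat each layer as a resistance in series:
  R_nickel alloy = (1/1.41 − 1/1.45)/(4πk) = 0.01956/(4π·13.9) = 1.120×10^-4 K/W
  R_diatomaceous earth = (1/1.45 − 1/1.92)/(4πk) = 0.1688/(4π·0.106) = 0.1267 K/W
  R_vermiculite board = (1/1.92 − 1/2.56)/(4πk) = 0.1302/(4π·0.0740) = 0.1400 K/W
ΣR = 1.120×10^-4 + 0.1267 + 0.1400 = 0.2668 K/W
Q = ΔT/ΣR = (382 °C − 26 °C)/0.2668 = 1330 W

Q = 1330 W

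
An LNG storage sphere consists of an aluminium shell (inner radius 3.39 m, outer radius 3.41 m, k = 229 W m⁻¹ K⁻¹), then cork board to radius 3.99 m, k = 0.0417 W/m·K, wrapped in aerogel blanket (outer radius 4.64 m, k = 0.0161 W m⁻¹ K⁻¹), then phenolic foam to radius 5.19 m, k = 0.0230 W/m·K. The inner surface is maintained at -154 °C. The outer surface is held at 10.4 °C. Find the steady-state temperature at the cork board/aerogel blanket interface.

T = -114 °C

Series thermal resistances, inner to outer:
  R_aluminium = (1/3.39 − 1/3.41)/(4πk) = 0.001730/(4π·229) = 6.012×10^-7 K/W
  R_cork board = (1/3.41 − 1/3.99)/(4πk) = 0.04263/(4π·0.0417) = 0.08135 K/W
  R_aerogel blanket = (1/3.99 − 1/4.64)/(4πk) = 0.03511/(4π·0.0161) = 0.1735 K/W
  R_phenolic foam = (1/4.64 − 1/5.19)/(4πk) = 0.02284/(4π·0.0230) = 0.07902 K/W
ΣR = 6.012×10^-7 + 0.08135 + 0.1735 + 0.07902 = 0.3339 K/W
Q = ΔT/ΣR = (-154 °C − 10.4 °C)/0.3339 = -492.4 W
From the inner boundary to the cork board/aerogel blanket interface, ΣR_partial = 0.08135 K/W.
T_interface = T_in − Q·ΣR_partial = -154 °C − (-492.4)(0.08135) = -114 °C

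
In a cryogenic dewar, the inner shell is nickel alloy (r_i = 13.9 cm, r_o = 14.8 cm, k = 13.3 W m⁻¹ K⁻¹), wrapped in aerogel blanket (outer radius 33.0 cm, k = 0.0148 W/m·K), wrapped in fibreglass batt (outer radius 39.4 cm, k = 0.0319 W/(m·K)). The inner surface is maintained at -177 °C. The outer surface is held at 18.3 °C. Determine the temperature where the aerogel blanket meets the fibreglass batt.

T = 7.0 °C

Resistance network (inner→outer):
  R_nickel alloy = (1/0.139 − 1/0.148)/(4πk) = 0.4375/(4π·13.3) = 0.002618 K/W
  R_aerogel blanket = (1/0.148 − 1/0.330)/(4πk) = 3.726/(4π·0.0148) = 20.04 K/W
  R_fibreglass batt = (1/0.330 − 1/0.394)/(4πk) = 0.4922/(4π·0.0319) = 1.228 K/W
ΣR = 0.002618 + 20.04 + 1.228 = 21.27 K/W
Q = ΔT/ΣR = (-177 °C − 18.3 °C)/21.27 = -9.182 W
From the inner boundary to the aerogel blanket/fibreglass batt interface, ΣR_partial = 20.04 K/W.
T_interface = T_in − Q·ΣR_partial = -177 °C − (-9.182)(20.04) = 7.0 °C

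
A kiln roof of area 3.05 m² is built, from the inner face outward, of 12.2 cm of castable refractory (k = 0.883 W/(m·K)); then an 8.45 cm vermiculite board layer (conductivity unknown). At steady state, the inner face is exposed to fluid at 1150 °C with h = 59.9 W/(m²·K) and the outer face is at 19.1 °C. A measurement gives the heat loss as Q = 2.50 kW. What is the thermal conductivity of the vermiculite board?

ΣR = ΔT/Q = |1150 − 19.1|/2500 = 0.4524 K/W
Known resistances:
  R_conv,in = 1/(hA) = 1/(59.9·3.05) = 0.005474 K/W
  R_castable refractory = L/(kA) = 0.122/(0.883·3.05) = 0.04530 K/W
R_vermiculite board = ΣR − ΣR_known = 0.4524 − 0.05077 = 0.4016 K/W
L/(kA) = 0.4016 ⇒ k = 0.0845/(0.4016·3.05) = 0.0690 W/m·K

k = 0.0690 W/m·K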